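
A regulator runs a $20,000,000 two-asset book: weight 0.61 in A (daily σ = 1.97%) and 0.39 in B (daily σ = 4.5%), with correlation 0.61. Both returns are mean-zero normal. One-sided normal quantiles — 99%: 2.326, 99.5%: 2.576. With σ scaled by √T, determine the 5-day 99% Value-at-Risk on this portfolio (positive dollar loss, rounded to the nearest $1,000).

σ_p = √(0.61²·1.97² + 0.39²·4.5² + 2·0.61·0.61·0.39·1.97·4.5) = 2.664%.
σ_{5d} = 2.664% × √5 = 5.957%.
VaR = 2.326 × 5.957% = 13.856%; on $20,000,000 that is $2,771,200.

$2,771,000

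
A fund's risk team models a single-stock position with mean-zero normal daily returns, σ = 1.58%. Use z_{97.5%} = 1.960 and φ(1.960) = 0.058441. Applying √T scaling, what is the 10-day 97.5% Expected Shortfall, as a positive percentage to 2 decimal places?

11.68%

σ_{10d} = 1.58% × √10 = 4.996%.
ES multiplier = φ(z)/(1−α) = 0.058441/0.025 = 2.338.
ES = 4.996% × 2.338 = 11.681%.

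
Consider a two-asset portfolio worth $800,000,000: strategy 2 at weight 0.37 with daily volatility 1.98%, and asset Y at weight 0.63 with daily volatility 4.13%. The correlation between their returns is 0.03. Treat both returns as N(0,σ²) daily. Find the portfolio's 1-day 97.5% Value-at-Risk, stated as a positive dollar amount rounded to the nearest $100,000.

$42,700,000

σ_p² = 0.37²·1.98² + 0.63²·4.13² + 2·0.03·0.37·0.63·1.98·4.13 = 7.4210 (%²).
σ_p = √7.4210 = 2.724%.
At 97.5%, z = 1.960.
VaR = 1.960 × 2.724% = 5.339%; on $800,000,000 that is $42,712,000.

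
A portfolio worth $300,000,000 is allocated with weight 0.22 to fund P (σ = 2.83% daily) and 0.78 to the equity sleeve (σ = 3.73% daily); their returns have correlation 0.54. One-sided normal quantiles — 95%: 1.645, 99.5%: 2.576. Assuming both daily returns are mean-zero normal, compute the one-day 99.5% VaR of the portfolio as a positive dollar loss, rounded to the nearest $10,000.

$25,410,000

σ_p² = 0.22²·2.83² + 0.78²·3.73² + 2·0.54·0.22·0.78·2.83·3.73 = 10.8085 (%²).
σ_p = √10.8085 = 3.288%.
VaR = 2.576 × 3.288% = 8.470%; on $300,000,000 that is $25,410,000.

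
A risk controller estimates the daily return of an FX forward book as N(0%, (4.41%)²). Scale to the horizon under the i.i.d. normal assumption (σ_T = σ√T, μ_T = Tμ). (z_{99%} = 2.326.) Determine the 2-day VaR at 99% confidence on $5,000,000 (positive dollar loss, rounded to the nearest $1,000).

σ_{2d} = 4.41% × √2 = 6.237%.
VaR = 2.326 × 6.237% = 14.507%.
On $5,000,000: 0.14507 × $5,000,000 = $725,350.

$725,000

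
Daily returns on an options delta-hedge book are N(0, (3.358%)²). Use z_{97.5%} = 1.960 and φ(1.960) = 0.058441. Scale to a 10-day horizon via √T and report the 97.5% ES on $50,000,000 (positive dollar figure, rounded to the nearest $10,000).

$12,410,000

σ_{10d} = 3.358% × √10 = 10.619%.
ES multiplier = φ(z)/(1−α) = 0.058441/0.025 = 2.338.
ES = 10.619% × 2.338 = 24.827%; on $50,000,000: $12,413,500.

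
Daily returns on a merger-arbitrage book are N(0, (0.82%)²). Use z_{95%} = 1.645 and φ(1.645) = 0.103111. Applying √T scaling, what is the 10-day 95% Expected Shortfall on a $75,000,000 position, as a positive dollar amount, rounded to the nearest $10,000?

σ_{10d} = 0.82% × √10 = 2.593%.
ES multiplier = φ(z)/(1−α) = 0.103111/0.05 = 2.062.
ES = 2.593% × 2.062 = 5.347%; on $75,000,000: $4,010,250.

$4,010,000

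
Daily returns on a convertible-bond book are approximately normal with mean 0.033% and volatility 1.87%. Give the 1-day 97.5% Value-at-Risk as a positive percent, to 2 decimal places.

At 97.5% one-sided, z = 1.960.
VaR = −μ + z·σ = −(0.033%) + 1.960 × 1.87% = 3.632%.

3.63%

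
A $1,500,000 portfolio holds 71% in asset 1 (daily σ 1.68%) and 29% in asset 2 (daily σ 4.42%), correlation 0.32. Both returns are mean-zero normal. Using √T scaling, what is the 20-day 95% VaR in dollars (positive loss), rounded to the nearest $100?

$221,900

σ_p = √(0.71²·1.68² + 0.29²·4.42² + 2·0.32·0.71·0.29·1.68·4.42) = 2.011%.
σ_{20d} = 2.011% × √20 = 8.993%.
z(95%) = 1.645.
VaR = 1.645 × 8.993% = 14.793%; on $1,500,000 that is $221,895.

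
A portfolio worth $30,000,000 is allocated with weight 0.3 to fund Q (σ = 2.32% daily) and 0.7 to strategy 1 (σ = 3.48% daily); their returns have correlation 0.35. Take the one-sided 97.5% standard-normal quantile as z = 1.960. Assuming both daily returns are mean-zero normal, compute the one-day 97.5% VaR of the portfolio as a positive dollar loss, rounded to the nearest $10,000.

$1,620,000

σ_p² = 0.3²·2.32² + 0.7²·3.48² + 2·0.35·0.3·0.7·2.32·3.48 = 7.6053 (%²).
σ_p = √7.6053 = 2.758%.
VaR = 1.960 × 2.758% = 5.406%; on $30,000,000 that is $1,621,800.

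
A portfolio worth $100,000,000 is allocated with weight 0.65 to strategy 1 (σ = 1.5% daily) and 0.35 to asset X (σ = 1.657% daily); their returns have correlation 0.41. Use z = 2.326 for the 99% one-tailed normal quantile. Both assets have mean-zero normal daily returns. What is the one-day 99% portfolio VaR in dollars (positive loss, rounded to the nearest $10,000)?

$3,080,000

σ_p² = 0.65²·1.5² + 0.35²·1.657² + 2·0.41·0.65·0.35·1.5·1.657 = 1.7506 (%²).
σ_p = √1.7506 = 1.323%.
VaR = 2.326 × 1.323% = 3.077%; on $100,000,000 that is $3,077,000.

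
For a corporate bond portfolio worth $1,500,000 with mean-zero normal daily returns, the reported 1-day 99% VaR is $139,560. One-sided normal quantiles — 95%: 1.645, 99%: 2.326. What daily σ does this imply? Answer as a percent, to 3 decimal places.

VaR as a fraction: $139,560 / $1,500,000 = 9.304%.
σ = VaR / z = 9.304% / 2.326 = 4.000%.

4.000%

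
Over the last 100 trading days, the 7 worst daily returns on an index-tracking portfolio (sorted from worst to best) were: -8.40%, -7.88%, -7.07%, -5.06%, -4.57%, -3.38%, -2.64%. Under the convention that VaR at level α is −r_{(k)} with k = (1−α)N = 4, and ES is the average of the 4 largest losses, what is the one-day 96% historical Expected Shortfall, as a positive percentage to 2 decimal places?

7.10%

The 4 worst returns sum to -28.41%.
ES = −(-28.41%) / 4 = 7.1025% ≈ 7.10%.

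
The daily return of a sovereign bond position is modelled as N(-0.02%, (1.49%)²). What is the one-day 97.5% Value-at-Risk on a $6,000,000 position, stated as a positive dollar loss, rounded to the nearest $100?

$176,400

At 97.5% one-sided, z = 1.960.
VaR = −μ + z·σ = −(-0.02%) + 1.960 × 1.49% = 2.940%.
On $6,000,000: 0.02940 × $6,000,000 = $176,400.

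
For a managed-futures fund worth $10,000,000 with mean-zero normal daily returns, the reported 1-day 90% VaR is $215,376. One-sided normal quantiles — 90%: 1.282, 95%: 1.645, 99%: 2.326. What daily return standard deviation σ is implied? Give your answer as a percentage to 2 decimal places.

VaR as a fraction: $215,376 / $10,000,000 = 2.154%.
σ = VaR / z = 2.154% / 1.282 = 1.680%.

1.68%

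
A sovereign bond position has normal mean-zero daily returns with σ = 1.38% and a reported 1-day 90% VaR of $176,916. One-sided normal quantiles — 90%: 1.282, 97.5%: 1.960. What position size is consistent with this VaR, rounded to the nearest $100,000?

$10,000,000

VaR as a fraction of value: z·σ = 1.282 × 1.38% = 1.76916%.
Position = $176,916 / 0.0176916 = $10,000,000.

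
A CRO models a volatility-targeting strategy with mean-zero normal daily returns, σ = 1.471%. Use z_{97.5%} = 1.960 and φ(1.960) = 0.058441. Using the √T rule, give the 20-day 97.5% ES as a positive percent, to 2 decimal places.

σ_{20d} = 1.471% × √20 = 6.579%.
ES multiplier = φ(z)/(1−α) = 0.058441/0.025 = 2.338.
ES = 6.579% × 2.338 = 15.382%.

15.38%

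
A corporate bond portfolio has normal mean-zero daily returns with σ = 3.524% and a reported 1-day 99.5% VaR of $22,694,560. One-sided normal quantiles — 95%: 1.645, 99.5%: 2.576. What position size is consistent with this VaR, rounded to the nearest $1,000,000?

$250,000,000

VaR as a fraction of value: z·σ = 2.576 × 3.524% = 9.07782%.
Position = $22,694,560 / 0.0907782 = $250,000,000.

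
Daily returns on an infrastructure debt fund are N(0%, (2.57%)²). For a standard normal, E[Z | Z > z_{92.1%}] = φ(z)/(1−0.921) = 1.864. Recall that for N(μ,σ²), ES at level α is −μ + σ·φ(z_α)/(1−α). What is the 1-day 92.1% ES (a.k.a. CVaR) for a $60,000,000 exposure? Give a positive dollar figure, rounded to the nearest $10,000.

ES = 2.57% × 1.864 = 4.790%.
On $60,000,000: 0.04790 × $60,000,000 = $2,874,000.

$2,870,000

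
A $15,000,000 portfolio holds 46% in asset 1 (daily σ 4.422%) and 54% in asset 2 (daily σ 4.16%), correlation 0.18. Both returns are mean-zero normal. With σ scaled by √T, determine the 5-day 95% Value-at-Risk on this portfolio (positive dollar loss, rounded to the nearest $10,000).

σ_p = √(0.46²·4.422² + 0.54²·4.16² + 2·0.18·0.46·0.54·4.422·4.16) = 3.291%.
σ_{5d} = 3.291% × √5 = 7.359%.
z(95%) = 1.645.
VaR = 1.645 × 7.359% = 12.106%; on $15,000,000 that is $1,815,900.

$1,820,000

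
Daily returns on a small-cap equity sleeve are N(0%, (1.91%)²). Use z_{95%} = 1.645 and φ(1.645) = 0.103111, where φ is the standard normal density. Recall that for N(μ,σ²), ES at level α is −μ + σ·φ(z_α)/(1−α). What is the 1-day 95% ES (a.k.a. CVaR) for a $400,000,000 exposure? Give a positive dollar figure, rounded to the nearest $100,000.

Tail multiplier: φ(z)/(1−α) = 0.103111 / 0.05 = 2.062.
ES = 1.91% × 2.062 = 3.938%.
On $400,000,000: 0.03938 × $400,000,000 = $15,752,000.

$15,800,000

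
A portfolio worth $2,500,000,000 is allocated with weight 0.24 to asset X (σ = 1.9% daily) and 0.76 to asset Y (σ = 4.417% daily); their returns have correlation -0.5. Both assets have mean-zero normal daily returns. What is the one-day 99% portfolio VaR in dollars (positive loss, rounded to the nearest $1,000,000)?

$183,000,000

σ_p² = 0.24²·1.9² + 0.76²·4.417² + 2·-0.5·0.24·0.76·1.9·4.417 = 9.9461 (%²).
σ_p = √9.9461 = 3.154%.
At 99%, z = 2.326.
VaR = 2.326 × 3.154% = 7.336%; on $2,500,000,000 that is $183,400,000.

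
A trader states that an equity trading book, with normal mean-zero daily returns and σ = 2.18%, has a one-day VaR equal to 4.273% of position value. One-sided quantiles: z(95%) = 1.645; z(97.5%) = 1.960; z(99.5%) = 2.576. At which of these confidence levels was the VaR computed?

Implied z = VaR/σ = 4.273 / 2.18 = 1.960.
This matches z(97.5%) = 1.960.

97.5%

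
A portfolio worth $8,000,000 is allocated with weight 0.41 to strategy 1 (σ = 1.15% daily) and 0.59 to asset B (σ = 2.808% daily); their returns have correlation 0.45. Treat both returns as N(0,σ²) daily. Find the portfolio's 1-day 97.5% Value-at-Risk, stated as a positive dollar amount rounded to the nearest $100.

σ_p² = 0.41²·1.15² + 0.59²·2.808² + 2·0.45·0.41·0.59·1.15·2.808 = 3.6701 (%²).
σ_p = √3.6701 = 1.916%.
At 97.5%, z = 1.960.
VaR = 1.960 × 1.916% = 3.755%; on $8,000,000 that is $300,400.

$300,400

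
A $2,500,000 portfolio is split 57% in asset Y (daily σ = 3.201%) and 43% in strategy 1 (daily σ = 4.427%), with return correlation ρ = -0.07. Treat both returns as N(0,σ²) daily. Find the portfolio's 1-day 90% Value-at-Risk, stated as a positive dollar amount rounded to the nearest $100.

σ_p² = 0.57²·3.201² + 0.43²·4.427² + 2·-0.07·0.57·0.43·3.201·4.427 = 6.4665 (%²).
σ_p = √6.4665 = 2.543%.
At 90%, z = 1.282.
VaR = 1.282 × 2.543% = 3.260%; on $2,500,000 that is $81,500.

$81,500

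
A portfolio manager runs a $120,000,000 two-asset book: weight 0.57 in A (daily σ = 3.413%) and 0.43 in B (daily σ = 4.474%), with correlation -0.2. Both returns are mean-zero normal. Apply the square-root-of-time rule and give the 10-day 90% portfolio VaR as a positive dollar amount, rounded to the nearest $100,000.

σ_p = √(0.57²·3.413² + 0.43²·4.474² + 2·-0.2·0.57·0.43·3.413·4.474) = 2.447%.
σ_{10d} = 2.447% × √10 = 7.738%.
z(90%) = 1.282.
VaR = 1.282 × 7.738% = 9.920%; on $120,000,000 that is $11,904,000.

$11,900,000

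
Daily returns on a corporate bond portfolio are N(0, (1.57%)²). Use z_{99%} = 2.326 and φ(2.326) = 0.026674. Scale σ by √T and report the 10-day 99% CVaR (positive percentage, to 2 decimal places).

13.24%

σ_{10d} = 1.57% × √10 = 4.965%.
ES multiplier = φ(z)/(1−α) = 0.026674/0.01 = 2.667.
ES = 4.965% × 2.667 = 13.242%.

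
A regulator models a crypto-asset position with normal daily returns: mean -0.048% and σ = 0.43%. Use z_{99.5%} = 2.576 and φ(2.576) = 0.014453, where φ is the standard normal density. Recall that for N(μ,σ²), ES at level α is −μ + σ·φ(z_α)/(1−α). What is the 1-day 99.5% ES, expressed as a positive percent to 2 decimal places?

1.29%

Tail multiplier: φ(z)/(1−α) = 0.014453 / 0.005 = 2.891.
ES = −(-0.048%) + 0.43% × 2.891 = 1.291%.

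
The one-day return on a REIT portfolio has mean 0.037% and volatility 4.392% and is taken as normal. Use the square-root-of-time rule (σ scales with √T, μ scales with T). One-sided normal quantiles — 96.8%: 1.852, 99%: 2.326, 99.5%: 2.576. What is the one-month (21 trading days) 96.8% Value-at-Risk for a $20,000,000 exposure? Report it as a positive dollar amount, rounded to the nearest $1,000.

σ_{21d} = 4.392% × √21 = 20.127%; μ_{21d} = 21 × 0.037% = 0.777%.
VaR = −(0.777%) + 1.852 × 20.127% = 36.498%.
On $20,000,000: 0.36498 × $20,000,000 = $7,299,600.

$7,300,000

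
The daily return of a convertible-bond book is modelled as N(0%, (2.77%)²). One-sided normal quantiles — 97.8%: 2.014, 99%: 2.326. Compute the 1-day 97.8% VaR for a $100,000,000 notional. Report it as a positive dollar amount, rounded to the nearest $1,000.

$5,579,000

VaR = z·σ = 2.014 × 2.77% = 5.579%.
On $100,000,000: 0.05579 × $100,000,000 = $5,579,000.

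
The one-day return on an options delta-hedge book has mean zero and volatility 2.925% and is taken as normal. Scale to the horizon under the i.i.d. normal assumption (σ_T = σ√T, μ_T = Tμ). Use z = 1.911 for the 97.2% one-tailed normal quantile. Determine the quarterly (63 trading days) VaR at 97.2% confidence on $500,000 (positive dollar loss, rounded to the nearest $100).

$221,800

σ_{63d} = 2.925% × √63 = 23.216%.
VaR = 1.911 × 23.216% = 44.366%.
On $500,000: 0.44366 × $500,000 = $221,830.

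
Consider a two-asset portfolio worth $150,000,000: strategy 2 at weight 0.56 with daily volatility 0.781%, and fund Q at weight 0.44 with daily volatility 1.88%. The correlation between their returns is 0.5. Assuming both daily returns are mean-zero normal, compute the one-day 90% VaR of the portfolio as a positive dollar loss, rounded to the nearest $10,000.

σ_p² = 0.56²·0.781² + 0.44²·1.88² + 2·0.5·0.56·0.44·0.781·1.88 = 1.2373 (%²).
σ_p = √1.2373 = 1.112%.
At 90%, z = 1.282.
VaR = 1.282 × 1.112% = 1.426%; on $150,000,000 that is $2,139,000.

$2,140,000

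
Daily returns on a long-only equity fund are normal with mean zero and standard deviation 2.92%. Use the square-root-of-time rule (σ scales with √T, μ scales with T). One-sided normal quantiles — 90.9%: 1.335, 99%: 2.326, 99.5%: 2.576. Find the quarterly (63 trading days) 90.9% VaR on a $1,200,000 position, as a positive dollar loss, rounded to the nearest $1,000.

$371,000

σ_{63d} = 2.92% × √63 = 23.177%.
VaR = 1.335 × 23.177% = 30.941%.
On $1,200,000: 0.30941 × $1,200,000 = $371,292.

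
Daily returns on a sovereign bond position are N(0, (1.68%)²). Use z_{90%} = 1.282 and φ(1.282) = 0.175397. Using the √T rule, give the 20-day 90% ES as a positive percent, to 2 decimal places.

13.18%

σ_{20d} = 1.68% × √20 = 7.513%.
ES multiplier = φ(z)/(1−α) = 0.175397/0.1 = 1.754.
ES = 7.513% × 1.754 = 13.178%.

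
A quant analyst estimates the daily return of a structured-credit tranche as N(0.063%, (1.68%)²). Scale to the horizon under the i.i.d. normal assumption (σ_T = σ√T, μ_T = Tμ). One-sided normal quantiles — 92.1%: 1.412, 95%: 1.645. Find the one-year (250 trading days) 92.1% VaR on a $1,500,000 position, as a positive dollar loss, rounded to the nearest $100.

σ_{250d} = 1.68% × √250 = 26.563%; μ_{250d} = 250 × 0.063% = 15.750%.
VaR = −(15.750%) + 1.412 × 26.563% = 21.757%.
On $1,500,000: 0.21757 × $1,500,000 = $326,355.

$326,400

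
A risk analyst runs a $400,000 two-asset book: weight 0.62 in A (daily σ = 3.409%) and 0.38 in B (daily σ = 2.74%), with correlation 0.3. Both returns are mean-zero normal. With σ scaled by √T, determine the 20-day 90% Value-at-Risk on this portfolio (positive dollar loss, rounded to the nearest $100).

$60,100

σ_p = √(0.62²·3.409² + 0.38²·2.74² + 2·0.3·0.62·0.38·3.409·2.74) = 2.621%.
σ_{20d} = 2.621% × √20 = 11.721%.
z(90%) = 1.282.
VaR = 1.282 × 11.721% = 15.026%; on $400,000 that is $60,104.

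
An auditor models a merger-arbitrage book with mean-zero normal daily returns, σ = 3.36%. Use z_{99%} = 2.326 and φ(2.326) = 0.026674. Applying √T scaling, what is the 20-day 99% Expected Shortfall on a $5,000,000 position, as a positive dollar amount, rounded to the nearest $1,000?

$2,004,000

σ_{20d} = 3.36% × √20 = 15.026%.
ES multiplier = φ(z)/(1−α) = 0.026674/0.01 = 2.667.
ES = 15.026% × 2.667 = 40.074%; on $5,000,000: $2,003,700.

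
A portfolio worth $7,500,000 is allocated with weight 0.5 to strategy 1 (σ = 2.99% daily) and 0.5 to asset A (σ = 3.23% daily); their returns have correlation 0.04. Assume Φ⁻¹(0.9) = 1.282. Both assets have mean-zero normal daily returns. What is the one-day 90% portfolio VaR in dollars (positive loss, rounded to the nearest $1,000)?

$216,000

σ_p² = 0.5²·2.99² + 0.5²·3.23² + 2·0.04·0.5·0.5·2.99·3.23 = 5.0364 (%²).
σ_p = √5.0364 = 2.244%.
VaR = 1.282 × 2.244% = 2.877%; on $7,500,000 that is $215,775.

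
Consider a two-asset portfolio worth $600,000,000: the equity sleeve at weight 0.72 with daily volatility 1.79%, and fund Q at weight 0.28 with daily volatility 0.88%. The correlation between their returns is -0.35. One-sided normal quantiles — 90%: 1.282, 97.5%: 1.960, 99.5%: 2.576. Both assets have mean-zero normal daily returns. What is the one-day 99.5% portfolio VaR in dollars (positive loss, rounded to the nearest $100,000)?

σ_p² = 0.72²·1.79² + 0.28²·0.88² + 2·-0.35·0.72·0.28·1.79·0.88 = 1.4994 (%²).
σ_p = √1.4994 = 1.225%.
VaR = 2.576 × 1.225% = 3.156%; on $600,000,000 that is $18,936,000.

$18,900,000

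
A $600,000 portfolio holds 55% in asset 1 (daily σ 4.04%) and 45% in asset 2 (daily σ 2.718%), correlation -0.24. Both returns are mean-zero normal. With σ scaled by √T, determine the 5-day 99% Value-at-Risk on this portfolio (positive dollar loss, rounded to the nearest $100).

σ_p = √(0.55²·4.04² + 0.45²·2.718² + 2·-0.24·0.55·0.45·4.04·2.718) = 2.265%.
σ_{5d} = 2.265% × √5 = 5.065%.
z(99%) = 2.326.
VaR = 2.326 × 5.065% = 11.781%; on $600,000 that is $70,686.

$70,700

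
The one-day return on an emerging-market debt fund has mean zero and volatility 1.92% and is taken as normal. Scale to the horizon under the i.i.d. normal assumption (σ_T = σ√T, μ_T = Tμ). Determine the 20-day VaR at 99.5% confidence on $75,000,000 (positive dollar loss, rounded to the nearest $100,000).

$16,600,000

At 99.5%, z = 2.576.
σ_{20d} = 1.92% × √20 = 8.587%.
VaR = 2.576 × 8.587% = 22.120%.
On $75,000,000: 0.22120 × $75,000,000 = $16,590,000.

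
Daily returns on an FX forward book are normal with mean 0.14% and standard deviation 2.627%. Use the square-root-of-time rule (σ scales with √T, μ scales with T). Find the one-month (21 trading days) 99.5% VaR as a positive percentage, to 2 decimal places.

28.07%

At 99.5%, z = 2.576.
σ_{21d} = 2.627% × √21 = 12.038%; μ_{21d} = 21 × 0.14% = 2.940%.
VaR = −(2.940%) + 2.576 × 12.038% = 28.070%.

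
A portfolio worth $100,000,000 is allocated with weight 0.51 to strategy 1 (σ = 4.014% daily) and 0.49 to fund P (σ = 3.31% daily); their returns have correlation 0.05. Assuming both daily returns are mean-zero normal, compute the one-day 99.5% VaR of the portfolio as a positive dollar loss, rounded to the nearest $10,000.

$6,890,000

σ_p² = 0.51²·4.014² + 0.49²·3.31² + 2·0.05·0.51·0.49·4.014·3.31 = 7.1534 (%²).
σ_p = √7.1534 = 2.675%.
At 99.5%, z = 2.576.
VaR = 2.576 × 2.675% = 6.891%; on $100,000,000 that is $6,891,000.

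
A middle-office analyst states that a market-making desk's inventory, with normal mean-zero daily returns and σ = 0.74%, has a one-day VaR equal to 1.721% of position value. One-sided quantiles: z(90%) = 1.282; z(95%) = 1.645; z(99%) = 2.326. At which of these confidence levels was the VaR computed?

99%

Implied z = VaR/σ = 1.721 / 0.74 = 2.326.
This matches z(99%) = 2.326.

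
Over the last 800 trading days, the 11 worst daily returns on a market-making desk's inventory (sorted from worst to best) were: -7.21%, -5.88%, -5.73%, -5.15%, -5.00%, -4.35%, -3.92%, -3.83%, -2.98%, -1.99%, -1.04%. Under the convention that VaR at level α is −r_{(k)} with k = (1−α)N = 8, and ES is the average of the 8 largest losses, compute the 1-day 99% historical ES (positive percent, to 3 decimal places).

The 8 worst returns sum to -41.07%.
ES = −(-41.07%) / 8 = 5.13375% ≈ 5.134%.

5.134%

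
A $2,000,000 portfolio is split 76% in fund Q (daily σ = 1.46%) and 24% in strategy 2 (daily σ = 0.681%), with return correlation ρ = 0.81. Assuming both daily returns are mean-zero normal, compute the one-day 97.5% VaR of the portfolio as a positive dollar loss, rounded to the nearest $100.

σ_p² = 0.76²·1.46² + 0.24²·0.681² + 2·0.81·0.76·0.24·1.46·0.681 = 1.5517 (%²).
σ_p = √1.5517 = 1.246%.
At 97.5%, z = 1.960.
VaR = 1.960 × 1.246% = 2.442%; on $2,000,000 that is $48,840.

$48,800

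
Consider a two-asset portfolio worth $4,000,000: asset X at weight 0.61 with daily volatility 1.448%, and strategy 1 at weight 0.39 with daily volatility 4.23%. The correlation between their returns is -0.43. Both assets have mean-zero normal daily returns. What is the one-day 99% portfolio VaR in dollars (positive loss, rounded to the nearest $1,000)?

σ_p² = 0.61²·1.448² + 0.39²·4.23² + 2·-0.43·0.61·0.39·1.448·4.23 = 2.2485 (%²).
σ_p = √2.2485 = 1.500%.
At 99%, z = 2.326.
VaR = 2.326 × 1.500% = 3.489%; on $4,000,000 that is $139,560.

$140,000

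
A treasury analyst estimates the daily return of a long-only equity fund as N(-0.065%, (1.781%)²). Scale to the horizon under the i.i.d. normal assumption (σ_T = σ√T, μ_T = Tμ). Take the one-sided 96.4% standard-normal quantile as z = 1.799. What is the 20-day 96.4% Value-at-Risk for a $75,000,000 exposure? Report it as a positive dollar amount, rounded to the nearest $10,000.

$11,720,000

σ_{20d} = 1.781% × √20 = 7.965%; μ_{20d} = 20 × -0.065% = -1.300%.
VaR = −(-1.300%) + 1.799 × 7.965% = 15.629%.
On $75,000,000: 0.15629 × $75,000,000 = $11,721,750.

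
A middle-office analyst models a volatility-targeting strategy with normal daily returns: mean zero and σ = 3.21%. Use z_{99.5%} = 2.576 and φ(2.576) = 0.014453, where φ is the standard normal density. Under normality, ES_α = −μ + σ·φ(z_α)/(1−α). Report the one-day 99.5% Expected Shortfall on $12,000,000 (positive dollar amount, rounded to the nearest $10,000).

Tail multiplier: φ(z)/(1−α) = 0.014453 / 0.005 = 2.891.
ES = 3.21% × 2.891 = 9.280%.
On $12,000,000: 0.09280 × $12,000,000 = $1,113,600.

$1,110,000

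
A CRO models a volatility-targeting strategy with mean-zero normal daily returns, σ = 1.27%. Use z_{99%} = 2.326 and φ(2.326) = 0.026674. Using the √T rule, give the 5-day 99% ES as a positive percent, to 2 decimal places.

σ_{5d} = 1.27% × √5 = 2.840%.
ES multiplier = φ(z)/(1−α) = 0.026674/0.01 = 2.667.
ES = 2.840% × 2.667 = 7.574%.

7.57%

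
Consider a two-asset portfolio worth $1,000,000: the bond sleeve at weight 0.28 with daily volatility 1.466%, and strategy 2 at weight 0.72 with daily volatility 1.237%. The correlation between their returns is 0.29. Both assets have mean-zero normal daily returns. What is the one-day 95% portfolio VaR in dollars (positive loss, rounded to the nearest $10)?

$17,820

σ_p² = 0.28²·1.466² + 0.72²·1.237² + 2·0.29·0.28·0.72·1.466·1.237 = 1.1738 (%²).
σ_p = √1.1738 = 1.083%.
At 95%, z = 1.645.
VaR = 1.645 × 1.083% = 1.782%; on $1,000,000 that is $17,820.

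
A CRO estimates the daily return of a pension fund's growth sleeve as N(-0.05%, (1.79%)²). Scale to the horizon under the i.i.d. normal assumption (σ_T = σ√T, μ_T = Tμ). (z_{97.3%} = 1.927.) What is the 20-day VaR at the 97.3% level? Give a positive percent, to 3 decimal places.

16.426%

σ_{20d} = 1.79% × √20 = 8.005%; μ_{20d} = 20 × -0.05% = -1.000%.
VaR = −(-1.000%) + 1.927 × 8.005% = 16.426%.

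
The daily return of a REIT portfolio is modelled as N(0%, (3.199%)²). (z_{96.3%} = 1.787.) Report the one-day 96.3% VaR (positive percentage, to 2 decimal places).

VaR = z·σ = 1.787 × 3.199% = 5.717%.

5.72%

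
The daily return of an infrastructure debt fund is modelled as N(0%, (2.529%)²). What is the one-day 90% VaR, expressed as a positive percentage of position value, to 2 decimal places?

3.24%

At 90% one-sided, z = 1.282.
VaR = z·σ = 1.282 × 2.529% = 3.242%.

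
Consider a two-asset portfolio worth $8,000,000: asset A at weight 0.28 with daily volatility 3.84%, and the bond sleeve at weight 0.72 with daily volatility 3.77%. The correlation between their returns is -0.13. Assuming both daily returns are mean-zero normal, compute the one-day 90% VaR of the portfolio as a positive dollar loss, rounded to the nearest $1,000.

σ_p² = 0.28²·3.84² + 0.72²·3.77² + 2·-0.13·0.28·0.72·3.84·3.77 = 7.7652 (%²).
σ_p = √7.7652 = 2.787%.
At 90%, z = 1.282.
VaR = 1.282 × 2.787% = 3.573%; on $8,000,000 that is $285,840.

$286,000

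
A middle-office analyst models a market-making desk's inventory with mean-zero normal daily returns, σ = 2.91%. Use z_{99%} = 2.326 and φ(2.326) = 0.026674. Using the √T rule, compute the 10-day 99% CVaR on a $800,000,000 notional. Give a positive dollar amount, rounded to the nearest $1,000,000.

$196,000,000

σ_{10d} = 2.91% × √10 = 9.202%.
ES multiplier = φ(z)/(1−α) = 0.026674/0.01 = 2.667.
ES = 9.202% × 2.667 = 24.542%; on $800,000,000: $196,336,000.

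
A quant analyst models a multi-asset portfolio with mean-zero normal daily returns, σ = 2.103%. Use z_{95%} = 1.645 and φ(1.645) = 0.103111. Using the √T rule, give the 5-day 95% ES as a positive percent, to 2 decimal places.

σ_{5d} = 2.103% × √5 = 4.702%.
ES multiplier = φ(z)/(1−α) = 0.103111/0.05 = 2.062.
ES = 4.702% × 2.062 = 9.696%.

9.70%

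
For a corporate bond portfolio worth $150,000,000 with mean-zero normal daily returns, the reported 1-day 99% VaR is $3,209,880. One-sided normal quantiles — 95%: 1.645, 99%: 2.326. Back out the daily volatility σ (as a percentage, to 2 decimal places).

VaR as a fraction: $3,209,880 / $150,000,000 = 2.140%.
σ = VaR / z = 2.140% / 2.326 = 0.920%.

0.92%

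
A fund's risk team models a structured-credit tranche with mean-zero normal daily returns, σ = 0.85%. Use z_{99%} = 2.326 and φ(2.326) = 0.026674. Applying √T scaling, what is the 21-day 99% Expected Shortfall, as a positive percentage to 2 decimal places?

σ_{21d} = 0.85% × √21 = 3.895%.
ES multiplier = φ(z)/(1−α) = 0.026674/0.01 = 2.667.
ES = 3.895% × 2.667 = 10.388%.

10.39%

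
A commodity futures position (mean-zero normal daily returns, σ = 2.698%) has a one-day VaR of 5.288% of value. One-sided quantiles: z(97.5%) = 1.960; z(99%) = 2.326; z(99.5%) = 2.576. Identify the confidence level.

97.5%

Implied z = VaR/σ = 5.288 / 2.698 = 1.960.
This matches z(97.5%) = 1.960.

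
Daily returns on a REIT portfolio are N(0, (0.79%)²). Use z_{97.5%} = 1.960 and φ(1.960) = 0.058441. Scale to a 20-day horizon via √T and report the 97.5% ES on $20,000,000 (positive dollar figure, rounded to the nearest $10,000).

σ_{20d} = 0.79% × √20 = 3.533%.
ES multiplier = φ(z)/(1−α) = 0.058441/0.025 = 2.338.
ES = 3.533% × 2.338 = 8.260%; on $20,000,000: $1,652,000.

$1,650,000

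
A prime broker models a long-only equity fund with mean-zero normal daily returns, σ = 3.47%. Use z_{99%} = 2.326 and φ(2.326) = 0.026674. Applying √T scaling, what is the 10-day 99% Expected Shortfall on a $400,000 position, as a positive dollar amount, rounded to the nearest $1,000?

σ_{10d} = 3.47% × √10 = 10.973%.
ES multiplier = φ(z)/(1−α) = 0.026674/0.01 = 2.667.
ES = 10.973% × 2.667 = 29.265%; on $400,000: $117,060.

$117,000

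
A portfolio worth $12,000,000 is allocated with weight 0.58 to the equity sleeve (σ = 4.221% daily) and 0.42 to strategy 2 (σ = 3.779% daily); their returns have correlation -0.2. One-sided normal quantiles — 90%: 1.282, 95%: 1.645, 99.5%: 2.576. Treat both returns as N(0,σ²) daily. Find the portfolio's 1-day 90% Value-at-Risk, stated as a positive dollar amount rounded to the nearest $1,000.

$406,000

σ_p² = 0.58²·4.221² + 0.42²·3.779² + 2·-0.2·0.58·0.42·4.221·3.779 = 6.9584 (%²).
σ_p = √6.9584 = 2.638%.
VaR = 1.282 × 2.638% = 3.382%; on $12,000,000 that is $405,840.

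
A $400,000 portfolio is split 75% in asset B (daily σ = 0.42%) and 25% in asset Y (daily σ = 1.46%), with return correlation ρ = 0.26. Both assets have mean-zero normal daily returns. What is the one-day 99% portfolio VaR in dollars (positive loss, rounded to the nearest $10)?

σ_p² = 0.75²·0.42² + 0.25²·1.46² + 2·0.26·0.75·0.25·0.42·1.46 = 0.2922 (%²).
σ_p = √0.2922 = 0.541%.
At 99%, z = 2.326.
VaR = 2.326 × 0.541% = 1.258%; on $400,000 that is $5,032.

$5,030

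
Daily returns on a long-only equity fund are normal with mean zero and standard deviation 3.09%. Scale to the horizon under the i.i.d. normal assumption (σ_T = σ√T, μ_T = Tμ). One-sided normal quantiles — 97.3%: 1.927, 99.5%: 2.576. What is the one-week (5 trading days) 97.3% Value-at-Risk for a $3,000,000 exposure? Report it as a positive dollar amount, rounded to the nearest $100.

$399,400

σ_{5d} = 3.09% × √5 = 6.909%.
VaR = 1.927 × 6.909% = 13.314%.
On $3,000,000: 0.13314 × $3,000,000 = $399,420.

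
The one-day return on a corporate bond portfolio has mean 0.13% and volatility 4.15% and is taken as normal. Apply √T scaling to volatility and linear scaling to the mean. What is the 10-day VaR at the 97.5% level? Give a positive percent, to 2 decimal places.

At 97.5%, z = 1.960.
σ_{10d} = 4.15% × √10 = 13.123%; μ_{10d} = 10 × 0.13% = 1.300%.
VaR = −(1.300%) + 1.960 × 13.123% = 24.421%.

24.42%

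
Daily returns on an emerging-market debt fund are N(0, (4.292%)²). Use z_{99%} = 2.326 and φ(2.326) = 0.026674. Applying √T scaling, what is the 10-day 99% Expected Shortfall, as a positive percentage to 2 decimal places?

σ_{10d} = 4.292% × √10 = 13.572%.
ES multiplier = φ(z)/(1−α) = 0.026674/0.01 = 2.667.
ES = 13.572% × 2.667 = 36.197%.

36.20%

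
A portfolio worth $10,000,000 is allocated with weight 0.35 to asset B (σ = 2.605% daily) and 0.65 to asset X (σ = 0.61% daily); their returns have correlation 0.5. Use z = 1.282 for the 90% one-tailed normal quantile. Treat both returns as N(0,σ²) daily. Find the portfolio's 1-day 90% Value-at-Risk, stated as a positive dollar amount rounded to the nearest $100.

σ_p² = 0.35²·2.605² + 0.65²·0.61² + 2·0.5·0.35·0.65·2.605·0.61 = 1.3500 (%²).
σ_p = √1.3500 = 1.162%.
VaR = 1.282 × 1.162% = 1.490%; on $10,000,000 that is $149,000.

$149,000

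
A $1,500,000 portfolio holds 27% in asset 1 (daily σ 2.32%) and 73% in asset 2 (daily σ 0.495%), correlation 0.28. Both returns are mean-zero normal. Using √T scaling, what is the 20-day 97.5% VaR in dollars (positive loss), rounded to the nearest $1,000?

σ_p = √(0.27²·2.32² + 0.73²·0.495² + 2·0.28·0.27·0.73·2.32·0.495) = 0.806%.
σ_{20d} = 0.806% × √20 = 3.605%.
z(97.5%) = 1.960.
VaR = 1.960 × 3.605% = 7.066%; on $1,500,000 that is $105,990.

$106,000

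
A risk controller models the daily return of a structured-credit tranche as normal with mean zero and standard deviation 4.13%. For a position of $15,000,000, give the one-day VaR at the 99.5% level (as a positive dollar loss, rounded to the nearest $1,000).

At 99.5% one-sided, z = 2.576.
VaR = z·σ = 2.576 × 4.13% = 10.639%.
On $15,000,000: 0.10639 × $15,000,000 = $1,595,850.

$1,596,000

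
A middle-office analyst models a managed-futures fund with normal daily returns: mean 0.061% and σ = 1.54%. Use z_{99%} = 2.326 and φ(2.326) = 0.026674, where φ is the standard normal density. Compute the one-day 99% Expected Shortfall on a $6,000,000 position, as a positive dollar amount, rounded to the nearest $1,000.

Tail multiplier: φ(z)/(1−α) = 0.026674 / 0.01 = 2.667.
ES = −(0.061%) + 1.54% × 2.667 = 4.046%.
On $6,000,000: 0.04046 × $6,000,000 = $242,760.

$243,000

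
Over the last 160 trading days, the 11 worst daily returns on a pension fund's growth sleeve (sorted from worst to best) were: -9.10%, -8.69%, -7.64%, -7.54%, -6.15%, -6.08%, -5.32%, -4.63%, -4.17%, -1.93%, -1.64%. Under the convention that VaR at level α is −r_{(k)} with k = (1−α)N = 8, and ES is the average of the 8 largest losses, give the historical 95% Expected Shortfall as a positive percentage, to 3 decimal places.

The 8 worst returns sum to -55.15%.
ES = −(-55.15%) / 8 = 6.89375% ≈ 6.894%.

6.894%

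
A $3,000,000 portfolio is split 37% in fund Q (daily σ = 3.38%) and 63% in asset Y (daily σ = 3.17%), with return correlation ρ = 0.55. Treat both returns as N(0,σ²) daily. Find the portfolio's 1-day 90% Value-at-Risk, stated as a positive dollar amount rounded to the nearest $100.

σ_p² = 0.37²·3.38² + 0.63²·3.17² + 2·0.55·0.37·0.63·3.38·3.17 = 8.2997 (%²).
σ_p = √8.2997 = 2.881%.
At 90%, z = 1.282.
VaR = 1.282 × 2.881% = 3.693%; on $3,000,000 that is $110,790.

$110,800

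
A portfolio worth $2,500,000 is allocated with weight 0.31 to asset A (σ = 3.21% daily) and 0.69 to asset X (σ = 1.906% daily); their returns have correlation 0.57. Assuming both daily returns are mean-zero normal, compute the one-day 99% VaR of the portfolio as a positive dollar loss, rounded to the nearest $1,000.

σ_p² = 0.31²·3.21² + 0.69²·1.906² + 2·0.57·0.31·0.69·3.21·1.906 = 4.2117 (%²).
σ_p = √4.2117 = 2.052%.
At 99%, z = 2.326.
VaR = 2.326 × 2.052% = 4.773%; on $2,500,000 that is $119,325.

$119,000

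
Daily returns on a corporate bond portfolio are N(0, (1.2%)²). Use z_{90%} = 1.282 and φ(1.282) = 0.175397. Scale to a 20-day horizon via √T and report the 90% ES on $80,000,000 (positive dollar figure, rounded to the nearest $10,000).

$7,530,000

σ_{20d} = 1.2% × √20 = 5.367%.
ES multiplier = φ(z)/(1−α) = 0.175397/0.1 = 1.754.
ES = 5.367% × 1.754 = 9.414%; on $80,000,000: $7,531,200.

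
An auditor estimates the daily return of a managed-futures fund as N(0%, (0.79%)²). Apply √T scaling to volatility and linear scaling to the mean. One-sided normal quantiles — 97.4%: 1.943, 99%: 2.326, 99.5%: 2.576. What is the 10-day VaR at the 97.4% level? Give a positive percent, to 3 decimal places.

σ_{10d} = 0.79% × √10 = 2.498%.
VaR = 1.943 × 2.498% = 4.854%.

4.854%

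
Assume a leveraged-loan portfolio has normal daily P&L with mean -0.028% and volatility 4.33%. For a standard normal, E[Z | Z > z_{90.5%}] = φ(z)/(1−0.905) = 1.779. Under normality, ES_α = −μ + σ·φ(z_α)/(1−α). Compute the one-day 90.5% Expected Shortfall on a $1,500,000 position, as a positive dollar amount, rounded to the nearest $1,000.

$116,000

ES = −(-0.028%) + 4.33% × 1.779 = 7.731%.
On $1,500,000: 0.07731 × $1,500,000 = $115,965.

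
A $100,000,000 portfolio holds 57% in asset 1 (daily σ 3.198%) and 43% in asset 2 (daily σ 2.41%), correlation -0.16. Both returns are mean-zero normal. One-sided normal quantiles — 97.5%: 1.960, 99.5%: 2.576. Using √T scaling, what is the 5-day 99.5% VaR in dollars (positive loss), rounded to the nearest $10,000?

$11,220,000

σ_p = √(0.57²·3.198² + 0.43²·2.41² + 2·-0.16·0.57·0.43·3.198·2.41) = 1.947%.
σ_{5d} = 1.947% × √5 = 4.354%.
VaR = 2.576 × 4.354% = 11.216%; on $100,000,000 that is $11,216,000.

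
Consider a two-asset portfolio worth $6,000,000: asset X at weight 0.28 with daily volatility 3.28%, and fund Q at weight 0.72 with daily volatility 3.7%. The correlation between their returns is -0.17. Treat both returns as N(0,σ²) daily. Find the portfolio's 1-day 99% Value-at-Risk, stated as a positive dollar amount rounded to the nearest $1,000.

$372,000

σ_p² = 0.28²·3.28² + 0.72²·3.7² + 2·-0.17·0.28·0.72·3.28·3.7 = 7.1085 (%²).
σ_p = √7.1085 = 2.666%.
At 99%, z = 2.326.
VaR = 2.326 × 2.666% = 6.201%; on $6,000,000 that is $372,060.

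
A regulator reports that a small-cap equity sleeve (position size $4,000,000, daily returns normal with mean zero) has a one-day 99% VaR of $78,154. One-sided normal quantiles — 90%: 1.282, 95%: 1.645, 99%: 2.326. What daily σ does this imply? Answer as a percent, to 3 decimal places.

VaR as a fraction: $78,154 / $4,000,000 = 1.954%.
σ = VaR / z = 1.954% / 2.326 = 0.840%.

0.840%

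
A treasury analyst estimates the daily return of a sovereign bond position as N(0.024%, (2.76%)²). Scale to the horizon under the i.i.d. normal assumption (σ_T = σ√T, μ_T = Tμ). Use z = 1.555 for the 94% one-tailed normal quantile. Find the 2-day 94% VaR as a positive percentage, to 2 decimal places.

6.02%

σ_{2d} = 2.76% × √2 = 3.903%; μ_{2d} = 2 × 0.024% = 0.048%.
VaR = −(0.048%) + 1.555 × 3.903% = 6.021%.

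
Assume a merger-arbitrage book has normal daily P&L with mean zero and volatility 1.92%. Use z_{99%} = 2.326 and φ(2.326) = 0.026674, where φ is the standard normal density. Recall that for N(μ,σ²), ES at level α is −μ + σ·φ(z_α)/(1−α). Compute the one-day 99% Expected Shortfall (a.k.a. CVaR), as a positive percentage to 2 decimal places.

5.12%

Tail multiplier: φ(z)/(1−α) = 0.026674 / 0.01 = 2.667.
ES = 1.92% × 2.667 = 5.121%.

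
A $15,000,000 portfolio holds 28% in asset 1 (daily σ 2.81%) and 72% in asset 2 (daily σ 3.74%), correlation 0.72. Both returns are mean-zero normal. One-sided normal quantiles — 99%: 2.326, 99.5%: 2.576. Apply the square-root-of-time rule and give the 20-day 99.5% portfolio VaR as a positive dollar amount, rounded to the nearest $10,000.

$5,710,000

σ_p = √(0.28²·2.81² + 0.72²·3.74² + 2·0.72·0.28·0.72·2.81·3.74) = 3.305%.
σ_{20d} = 3.305% × √20 = 14.780%.
VaR = 2.576 × 14.780% = 38.073%; on $15,000,000 that is $5,710,950.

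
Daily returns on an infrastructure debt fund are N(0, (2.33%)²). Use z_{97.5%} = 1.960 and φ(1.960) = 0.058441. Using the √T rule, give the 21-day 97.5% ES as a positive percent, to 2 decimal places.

σ_{21d} = 2.33% × √21 = 10.677%.
ES multiplier = φ(z)/(1−α) = 0.058441/0.025 = 2.338.
ES = 10.677% × 2.338 = 24.963%.

24.96%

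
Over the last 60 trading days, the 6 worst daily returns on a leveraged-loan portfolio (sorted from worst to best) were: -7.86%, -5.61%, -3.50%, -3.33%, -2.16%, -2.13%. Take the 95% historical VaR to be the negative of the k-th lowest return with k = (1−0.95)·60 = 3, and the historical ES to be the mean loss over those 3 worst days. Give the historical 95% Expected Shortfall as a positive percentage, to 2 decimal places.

The 3 worst returns sum to -16.97%.
ES = −(-16.97%) / 3 = 5.6566…% ≈ 5.66%.

5.66%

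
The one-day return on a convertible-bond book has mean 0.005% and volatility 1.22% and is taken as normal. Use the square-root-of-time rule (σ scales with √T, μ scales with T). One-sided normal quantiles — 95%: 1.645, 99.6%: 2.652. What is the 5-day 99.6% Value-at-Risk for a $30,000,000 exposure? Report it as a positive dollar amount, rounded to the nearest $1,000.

σ_{5d} = 1.22% × √5 = 2.728%; μ_{5d} = 5 × 0.005% = 0.025%.
VaR = −(0.025%) + 2.652 × 2.728% = 7.210%.
On $30,000,000: 0.07210 × $30,000,000 = $2,163,000.

$2,163,000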